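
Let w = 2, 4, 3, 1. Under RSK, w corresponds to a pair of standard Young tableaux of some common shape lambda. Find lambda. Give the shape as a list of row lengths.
[2, 1, 1]

RSK row insertion gives P = [[1, 3], [2], [4]], which has shape [2, 1, 1].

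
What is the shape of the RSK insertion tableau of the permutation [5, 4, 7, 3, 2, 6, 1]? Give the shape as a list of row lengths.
Row-insert each entry into an empty tableau.

After inserting 5: P = [[5]].
After inserting 4: P = [[4], [5]].
After inserting 7: P = [[4, 7], [5]].
After inserting 3: P = [[3, 7], [4], [5]].
After inserting 2: P = [[2, 7], [3], [4], [5]].
After inserting 6: P = [[2, 6], [3, 7], [4], [5]].
After inserting 1: P = [[1, 6], [2, 7], [3], [4], [5]].

The final insertion tableau P = [[1, 6], [2, 7], [3], [4], [5]] has shape [2, 2, 1, 1, 1].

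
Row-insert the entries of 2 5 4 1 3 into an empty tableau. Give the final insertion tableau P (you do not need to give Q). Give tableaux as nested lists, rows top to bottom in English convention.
P = [[1, 3], [2, 4], [5]]

Insert 2: appended to row 1. P = [[2]].
Insert 5: appended to row 1. P = [[2, 5]].
Insert 4: 4 bumps 5 from row 1; 5 starts row 2. P = [[2, 4], [5]].
Insert 1: 1 bumps 2 from row 1; 2 bumps 5 from row 2; 5 starts row 3. P = [[1, 4], [2], [5]].
Insert 3: 3 bumps 4 from row 1; 4 appends to row 2. P = [[1, 3], [2, 4], [5]].

So P = [[1, 3], [2, 4], [5]].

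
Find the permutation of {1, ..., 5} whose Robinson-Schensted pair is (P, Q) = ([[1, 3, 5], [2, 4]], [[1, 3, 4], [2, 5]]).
2 1 4 5 3

Reverse the RSK construction: for i from n down to 1, find the cell of Q containing i, remove the entry at that cell from P, and reverse-bump it up through P; the value ejected from row 1 is w(i).

Step i=5: Q has 5 at row 2, column 2; remove 4 from row 2 of P and reverse-bump: 4 enters row 1 and ejects 3. So w(5) = 3. P is now [[1, 4, 5], [2]].
Step i=4: Q has 4 at row 1, column 3; remove that cell from P, ejecting 5. So w(4) = 5. P is now [[1, 4], [2]].
Step i=3: Q has 3 at row 1, column 2; remove that cell from P, ejecting 4. So w(3) = 4. P is now [[1], [2]].
Step i=2: Q has 2 at row 2, column 1; remove 2 from row 2 of P and reverse-bump: 2 enters row 1 and ejects 1. So w(2) = 1. P is now [[2]].
Step i=1: Q has 1 at row 1, column 1; remove that cell from P, ejecting 2. So w(1) = 2. P is now [].

So w = 2 1 4 5 3.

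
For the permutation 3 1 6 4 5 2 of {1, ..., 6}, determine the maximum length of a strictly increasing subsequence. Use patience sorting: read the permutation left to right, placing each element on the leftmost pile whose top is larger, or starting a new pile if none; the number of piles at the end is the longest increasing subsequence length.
3

3: new pile. tops = [3]
1: onto pile 1 (replacing 3). tops = [1]
6: new pile. tops = [1, 6]
4: onto pile 2 (replacing 6). tops = [1, 4]
5: new pile. tops = [1, 4, 5]
2: onto pile 2 (replacing 4). tops = [1, 2, 5]

3 piles, so the longest increasing subsequence has length 3.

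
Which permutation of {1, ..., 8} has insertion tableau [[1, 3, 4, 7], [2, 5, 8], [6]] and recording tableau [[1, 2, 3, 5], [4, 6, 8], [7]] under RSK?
Reverse RSK: for i = n, n-1, ..., 1, locate i in Q, remove the corresponding corner cell from P, and reverse-bump its entry up through P; the value ejected from row 1 is w(i).

So w = 2 3 6 1 8 5 4 7.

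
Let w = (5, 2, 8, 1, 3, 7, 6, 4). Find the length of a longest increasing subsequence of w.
3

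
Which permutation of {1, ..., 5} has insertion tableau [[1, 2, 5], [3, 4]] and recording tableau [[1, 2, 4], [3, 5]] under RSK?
3 4 1 5 2

Reverse the RSK construction: for i from n down to 1, find the cell of Q containing i, remove the entry at that cell from P, and reverse-bump it up through P; the value ejected from row 1 is w(i).

Step i=5: Q has 5 at row 2, column 2; remove 4 from row 2 of P and reverse-bump: 4 enters row 1 and ejects 2. So w(5) = 2. P is now [[1, 4, 5], [3]].
Step i=4: Q has 4 at row 1, column 3; remove that cell from P, ejecting 5. So w(4) = 5. P is now [[1, 4], [3]].
Step i=3: Q has 3 at row 2, column 1; remove 3 from row 2 of P and reverse-bump: 3 enters row 1 and ejects 1. So w(3) = 1. P is now [[3, 4]].
Step i=2: Q has 2 at row 1, column 2; remove that cell from P, ejecting 4. So w(2) = 4. P is now [[3]].
Step i=1: Q has 1 at row 1, column 1; remove that cell from P, ejecting 3. So w(1) = 3. P is now [].

So w = 3 4 1 5 2.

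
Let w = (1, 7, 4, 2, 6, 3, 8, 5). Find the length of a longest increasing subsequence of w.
4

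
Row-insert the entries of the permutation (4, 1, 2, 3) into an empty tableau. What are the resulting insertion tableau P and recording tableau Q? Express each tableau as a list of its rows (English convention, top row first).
P = [[1, 2, 3], [4]], Q = [[1, 3, 4], [2]]

Insert each entry of the permutation into P by Schensted row insertion, recording in Q the position of each new cell.

Insert 4: appended to row 1. P = [[4]], Q = [[1]].
Insert 1: 1 bumps 4 from row 1; 4 starts row 2. P = [[1], [4]], Q = [[1], [2]].
Insert 2: appended to row 1. P = [[1, 2], [4]], Q = [[1, 3], [2]].
Insert 3: appended to row 1. P = [[1, 2, 3], [4]], Q = [[1, 3, 4], [2]].

So P = [[1, 2, 3], [4]], Q = [[1, 3, 4], [2]].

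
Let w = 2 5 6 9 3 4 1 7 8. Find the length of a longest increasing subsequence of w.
5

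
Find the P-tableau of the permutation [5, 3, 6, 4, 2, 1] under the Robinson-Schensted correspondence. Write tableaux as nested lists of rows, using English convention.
Insert 5: appended to row 1. P = [[5]].
Insert 3: 3 bumps 5 from row 1; 5 starts row 2. P = [[3], [5]].
Insert 6: appended to row 1. P = [[3, 6], [5]].
Insert 4: 4 bumps 6 from row 1; 6 appends to row 2. P = [[3, 4], [5, 6]].
Insert 2: 2 bumps 3 from row 1; 3 bumps 5 from row 2; 5 starts row 3. P = [[2, 4], [3, 6], [5]].
Insert 1: 1 bumps 2 from row 1; 2 bumps 3 from row 2; 3 bumps 5 from row 3; 5 starts row 4. P = [[1, 4], [2, 6], [3], [5]].

So P = [[1, 4], [2, 6], [3], [5]].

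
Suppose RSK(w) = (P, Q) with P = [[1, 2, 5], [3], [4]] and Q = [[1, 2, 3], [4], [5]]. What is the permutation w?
1 4 5 3 2

Reverse the RSK construction: for i from n down to 1, find the cell of Q containing i, remove the entry at that cell from P, and reverse-bump it up through P; the value ejected from row 1 is w(i).

Step i=5: Q has 5 at row 3, column 1; remove 4 from row 3 of P and reverse-bump: 4 enters row 2 and ejects 3; 3 enters row 1 and ejects 2. So w(5) = 2. P is now [[1, 3, 5], [4]].
Step i=4: Q has 4 at row 2, column 1; remove 4 from row 2 of P and reverse-bump: 4 enters row 1 and ejects 3. So w(4) = 3. P is now [[1, 4, 5]].
Step i=3: Q has 3 at row 1, column 3; remove that cell from P, ejecting 5. So w(3) = 5. P is now [[1, 4]].
Step i=2: Q has 2 at row 1, column 2; remove that cell from P, ejecting 4. So w(2) = 4. P is now [[1]].
Step i=1: Q has 1 at row 1, column 1; remove that cell from P, ejecting 1. So w(1) = 1. P is now [].

So w = 1 4 5 3 2.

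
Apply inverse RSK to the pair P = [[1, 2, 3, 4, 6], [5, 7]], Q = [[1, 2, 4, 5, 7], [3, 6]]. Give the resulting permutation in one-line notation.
Reverse the RSK construction: for i from n down to 1, find the cell of Q containing i, remove the entry at that cell from P, and reverse-bump it up through P; the value ejected from row 1 is w(i).

Step i=7: Q has 7 at row 1, column 5; remove that cell from P, ejecting 6. So w(7) = 6. P is now [[1, 2, 3, 4], [5, 7]].
Step i=6: Q has 6 at row 2, column 2; remove 7 from row 2 of P and reverse-bump: 7 enters row 1 and ejects 4. So w(6) = 4. P is now [[1, 2, 3, 7], [5]].
Step i=5: Q has 5 at row 1, column 4; remove that cell from P, ejecting 7. So w(5) = 7. P is now [[1, 2, 3], [5]].
Step i=4: Q has 4 at row 1, column 3; remove that cell from P, ejecting 3. So w(4) = 3. P is now [[1, 2], [5]].
Step i=3: Q has 3 at row 2, column 1; remove 5 from row 2 of P and reverse-bump: 5 enters row 1 and ejects 2. So w(3) = 2. P is now [[1, 5]].
Step i=2: Q has 2 at row 1, column 2; remove that cell from P, ejecting 5. So w(2) = 5. P is now [[1]].
Step i=1: Q has 1 at row 1, column 1; remove that cell from P, ejecting 1. So w(1) = 1. P is now [].

So w = 1 5 2 3 7 4 6.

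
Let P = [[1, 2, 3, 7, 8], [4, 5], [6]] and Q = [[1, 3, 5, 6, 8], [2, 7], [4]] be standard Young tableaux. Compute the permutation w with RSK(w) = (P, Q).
Reverse the RSK construction: for i from n down to 1, find the cell of Q containing i, remove the entry at that cell from P, and reverse-bump it up through P; the value ejected from row 1 is w(i).

Step i=8: Q has 8 at row 1, column 5; remove that cell from P, ejecting 8. So w(8) = 8. P is now [[1, 2, 3, 7], [4, 5], [6]].
Step i=7: Q has 7 at row 2, column 2; remove 5 from row 2 of P and reverse-bump: 5 enters row 1 and ejects 3. So w(7) = 3. P is now [[1, 2, 5, 7], [4], [6]].
Step i=6: Q has 6 at row 1, column 4; remove that cell from P, ejecting 7. So w(6) = 7. P is now [[1, 2, 5], [4], [6]].
Step i=5: Q has 5 at row 1, column 3; remove that cell from P, ejecting 5. So w(5) = 5. P is now [[1, 2], [4], [6]].
Step i=4: Q has 4 at row 3, column 1; remove 6 from row 3 of P and reverse-bump: 6 enters row 2 and ejects 4; 4 enters row 1 and ejects 2. So w(4) = 2. P is now [[1, 4], [6]].
Step i=3: Q has 3 at row 1, column 2; remove that cell from P, ejecting 4. So w(3) = 4. P is now [[1], [6]].
Step i=2: Q has 2 at row 2, column 1; remove 6 from row 2 of P and reverse-bump: 6 enters row 1 and ejects 1. So w(2) = 1. P is now [[6]].
Step i=1: Q has 1 at row 1, column 1; remove that cell from P, ejecting 6. So w(1) = 6. P is now [].

So w = 6 1 4 2 5 7 3 8.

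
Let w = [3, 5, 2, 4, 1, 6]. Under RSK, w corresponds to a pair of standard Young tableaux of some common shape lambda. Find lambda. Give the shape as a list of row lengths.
Row-insert each entry into an empty tableau.

After inserting 3: P = [[3]].
After inserting 5: P = [[3, 5]].
After inserting 2: P = [[2, 5], [3]].
After inserting 4: P = [[2, 4], [3, 5]].
After inserting 1: P = [[1, 4], [2, 5], [3]].
After inserting 6: P = [[1, 4, 6], [2, 5], [3]].

The final insertion tableau P = [[1, 4, 6], [2, 5], [3]] has shape [3, 2, 1].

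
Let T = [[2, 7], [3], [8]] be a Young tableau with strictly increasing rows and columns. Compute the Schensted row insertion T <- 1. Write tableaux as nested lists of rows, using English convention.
In row 1, 1 replaces 2 (the leftmost entry greater than 1); 2 is bumped to row 2. In row 2, 2 replaces 3 (the leftmost entry greater than 2); 3 is bumped to row 3. In row 3, 3 replaces 8 (the leftmost entry greater than 3); 8 is bumped to row 4. 8 starts a new row 4. The new tableau is [[1, 7], [2], [3], [8]].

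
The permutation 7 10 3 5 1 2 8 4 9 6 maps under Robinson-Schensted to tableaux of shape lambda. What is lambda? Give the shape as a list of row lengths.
RSK row insertion gives P = [[1, 2, 4, 6], [3, 5, 8, 9], [7, 10]], which has shape [4, 4, 2].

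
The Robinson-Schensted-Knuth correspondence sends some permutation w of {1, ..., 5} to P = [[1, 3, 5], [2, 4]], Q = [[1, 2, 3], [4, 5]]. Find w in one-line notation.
Reverse RSK: for i = n, n-1, ..., 1, locate i in Q, remove the corresponding corner cell from P, and reverse-bump its entry up through P; the value ejected from row 1 is w(i).

So w = 2 4 5 1 3.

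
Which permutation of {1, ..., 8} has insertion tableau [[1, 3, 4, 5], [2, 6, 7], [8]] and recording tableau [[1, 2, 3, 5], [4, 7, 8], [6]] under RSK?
Reverse the RSK construction: for i from n down to 1, find the cell of Q containing i, remove the entry at that cell from P, and reverse-bump it up through P; the value ejected from row 1 is w(i).

Step i=8: Q has 8 at row 2, column 3; remove 7 from row 2 of P and reverse-bump: 7 enters row 1 and ejects 5. So w(8) = 5. P is now [[1, 3, 4, 7], [2, 6], [8]].
Step i=7: Q has 7 at row 2, column 2; remove 6 from row 2 of P and reverse-bump: 6 enters row 1 and ejects 4. So w(7) = 4. P is now [[1, 3, 6, 7], [2], [8]].
Step i=6: Q has 6 at row 3, column 1; remove 8 from row 3 of P and reverse-bump: 8 enters row 2 and ejects 2; 2 enters row 1 and ejects 1. So w(6) = 1. P is now [[2, 3, 6, 7], [8]].
Step i=5: Q has 5 at row 1, column 4; remove that cell from P, ejecting 7. So w(5) = 7. P is now [[2, 3, 6], [8]].
Step i=4: Q has 4 at row 2, column 1; remove 8 from row 2 of P and reverse-bump: 8 enters row 1 and ejects 6. So w(4) = 6. P is now [[2, 3, 8]].
Step i=3: Q has 3 at row 1, column 3; remove that cell from P, ejecting 8. So w(3) = 8. P is now [[2, 3]].
Step i=2: Q has 2 at row 1, column 2; remove that cell from P, ejecting 3. So w(2) = 3. P is now [[2]].
Step i=1: Q has 1 at row 1, column 1; remove that cell from P, ejecting 2. So w(1) = 2. P is now [].

So w = 2 3 8 6 7 1 4 5.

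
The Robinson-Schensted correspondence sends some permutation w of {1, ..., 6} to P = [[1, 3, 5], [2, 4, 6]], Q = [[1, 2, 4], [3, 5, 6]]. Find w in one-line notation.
2 4 1 6 3 5

Reverse the RSK construction: for i from n down to 1, find the cell of Q containing i, remove the entry at that cell from P, and reverse-bump it up through P; the value ejected from row 1 is w(i).

Step i=6: Q has 6 at row 2, column 3; remove 6 from row 2 of P and reverse-bump: 6 enters row 1 and ejects 5. So w(6) = 5. P is now [[1, 3, 6], [2, 4]].
Step i=5: Q has 5 at row 2, column 2; remove 4 from row 2 of P and reverse-bump: 4 enters row 1 and ejects 3. So w(5) = 3. P is now [[1, 4, 6], [2]].
Step i=4: Q has 4 at row 1, column 3; remove that cell from P, ejecting 6. So w(4) = 6. P is now [[1, 4], [2]].
Step i=3: Q has 3 at row 2, column 1; remove 2 from row 2 of P and reverse-bump: 2 enters row 1 and ejects 1. So w(3) = 1. P is now [[2, 4]].
Step i=2: Q has 2 at row 1, column 2; remove that cell from P, ejecting 4. So w(2) = 4. P is now [[2]].
Step i=1: Q has 1 at row 1, column 1; remove that cell from P, ejecting 2. So w(1) = 2. P is now [].

So w = 2 4 1 6 3 5.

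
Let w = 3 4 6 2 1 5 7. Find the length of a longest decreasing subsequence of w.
3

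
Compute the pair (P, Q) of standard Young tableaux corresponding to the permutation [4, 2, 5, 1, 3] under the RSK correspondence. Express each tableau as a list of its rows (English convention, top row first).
Insert each entry of the permutation into P by Schensted row insertion, recording in Q the position of each new cell.

Insert 4: appended to row 1. P = [[4]], Q = [[1]].
Insert 2: 2 bumps 4 from row 1; 4 starts row 2. P = [[2], [4]], Q = [[1], [2]].
Insert 5: appended to row 1. P = [[2, 5], [4]], Q = [[1, 3], [2]].
Insert 1: 1 bumps 2 from row 1; 2 bumps 4 from row 2; 4 starts row 3. P = [[1, 5], [2], [4]], Q = [[1, 3], [2], [4]].
Insert 3: 3 bumps 5 from row 1; 5 appends to row 2. P = [[1, 3], [2, 5], [4]], Q = [[1, 3], [2, 5], [4]].

So P = [[1, 3], [2, 5], [4]], Q = [[1, 3], [2, 5], [4]].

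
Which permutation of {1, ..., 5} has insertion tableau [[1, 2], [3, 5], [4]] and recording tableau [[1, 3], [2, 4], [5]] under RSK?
Reverse the RSK construction: for i from n down to 1, find the cell of Q containing i, remove the entry at that cell from P, and reverse-bump it up through P; the value ejected from row 1 is w(i).

Step i=5: Q has 5 at row 3, column 1; remove 4 from row 3 of P and reverse-bump: 4 enters row 2 and ejects 3; 3 enters row 1 and ejects 2. So w(5) = 2. P is now [[1, 3], [4, 5]].
Step i=4: Q has 4 at row 2, column 2; remove 5 from row 2 of P and reverse-bump: 5 enters row 1 and ejects 3. So w(4) = 3. P is now [[1, 5], [4]].
Step i=3: Q has 3 at row 1, column 2; remove that cell from P, ejecting 5. So w(3) = 5. P is now [[1], [4]].
Step i=2: Q has 2 at row 2, column 1; remove 4 from row 2 of P and reverse-bump: 4 enters row 1 and ejects 1. So w(2) = 1. P is now [[4]].
Step i=1: Q has 1 at row 1, column 1; remove that cell from P, ejecting 4. So w(1) = 4. P is now [].

So w = 4 1 5 3 2.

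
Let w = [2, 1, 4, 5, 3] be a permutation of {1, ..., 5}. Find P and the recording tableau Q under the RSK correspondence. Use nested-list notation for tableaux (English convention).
Insert each entry of the permutation into P by Schensted row insertion, recording in Q the position of each new cell.

After inserting 2: P = [[2]].
After inserting 1: P = [[1], [2]].
After inserting 4: P = [[1, 4], [2]].
After inserting 5: P = [[1, 4, 5], [2]].
After inserting 3: P = [[1, 3, 5], [2, 4]].

So P = [[1, 3, 5], [2, 4]], Q = [[1, 3, 4], [2, 5]].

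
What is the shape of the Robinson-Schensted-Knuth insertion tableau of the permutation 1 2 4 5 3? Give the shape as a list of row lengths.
[4, 1]

Row-insert each entry into an empty tableau.

After inserting 1: P = [[1]].
After inserting 2: P = [[1, 2]].
After inserting 4: P = [[1, 2, 4]].
After inserting 5: P = [[1, 2, 4, 5]].
After inserting 3: P = [[1, 2, 3, 5], [4]].

The final insertion tableau P = [[1, 2, 3, 5], [4]] has shape [4, 1].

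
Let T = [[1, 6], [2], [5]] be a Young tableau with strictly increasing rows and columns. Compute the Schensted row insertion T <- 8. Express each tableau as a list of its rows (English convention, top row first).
[[1, 6, 8], [2], [5]]

8 is larger than every entry of row 1, so it is appended to row 1. The new tableau is [[1, 6, 8], [2], [5]].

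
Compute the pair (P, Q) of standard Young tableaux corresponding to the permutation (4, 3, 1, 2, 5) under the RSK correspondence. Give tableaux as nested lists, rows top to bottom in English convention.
P = [[1, 2, 5], [3], [4]], Q = [[1, 4, 5], [2], [3]]

Insert each entry of the permutation into P by Schensted row insertion, recording in Q the position of each new cell.

Insert 4: appended to row 1. P = [[4]].
Insert 3: 3 bumps 4 from row 1; 4 starts row 2. P = [[3], [4]].
Insert 1: 1 bumps 3 from row 1; 3 bumps 4 from row 2; 4 starts row 3. P = [[1], [3], [4]].
Insert 2: appended to row 1. P = [[1, 2], [3], [4]].
Insert 5: appended to row 1. P = [[1, 2, 5], [3], [4]].

So P = [[1, 2, 5], [3], [4]], Q = [[1, 4, 5], [2], [3]].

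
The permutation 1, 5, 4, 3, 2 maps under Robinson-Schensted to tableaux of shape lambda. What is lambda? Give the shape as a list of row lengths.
[2, 1, 1, 1]

Row-insert each entry into an empty tableau.

After inserting 1: P = [[1]].
After inserting 5: P = [[1, 5]].
After inserting 4: P = [[1, 4], [5]].
After inserting 3: P = [[1, 3], [4], [5]].
After inserting 2: P = [[1, 2], [3], [4], [5]].

The final insertion tableau P = [[1, 2], [3], [4], [5]] has shape [2, 1, 1, 1].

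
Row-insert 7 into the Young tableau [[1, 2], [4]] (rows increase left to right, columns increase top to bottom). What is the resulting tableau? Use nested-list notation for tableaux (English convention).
[[1, 2, 7], [4]]

7 is larger than every entry of row 1, so it is appended to row 1. The new tableau is [[1, 2, 7], [4]].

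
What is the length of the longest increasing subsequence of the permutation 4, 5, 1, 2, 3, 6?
4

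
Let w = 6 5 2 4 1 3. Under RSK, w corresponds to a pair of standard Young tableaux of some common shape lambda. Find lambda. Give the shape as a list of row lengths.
[2, 2, 1, 1]

Row-insert each entry into an empty tableau.

After inserting 6: P = [[6]].
After inserting 5: P = [[5], [6]].
After inserting 2: P = [[2], [5], [6]].
After inserting 4: P = [[2, 4], [5], [6]].
After inserting 1: P = [[1, 4], [2], [5], [6]].
After inserting 3: P = [[1, 3], [2, 4], [5], [6]].

The final insertion tableau P = [[1, 3], [2, 4], [5], [6]] has shape [2, 2, 1, 1].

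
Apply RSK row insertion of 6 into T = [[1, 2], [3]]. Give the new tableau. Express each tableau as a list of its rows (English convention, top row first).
[[1, 2, 6], [3]]

6 is larger than every entry of row 1, so it is appended to row 1. The new tableau is [[1, 2, 6], [3]].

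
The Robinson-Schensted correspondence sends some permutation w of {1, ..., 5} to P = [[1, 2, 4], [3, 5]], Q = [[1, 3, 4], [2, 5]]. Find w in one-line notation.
Reverse the RSK construction: for i from n down to 1, find the cell of Q containing i, remove the entry at that cell from P, and reverse-bump it up through P; the value ejected from row 1 is w(i).

Step i=5: Q has 5 at row 2, column 2; remove 5 from row 2 of P and reverse-bump: 5 enters row 1 and ejects 4. So w(5) = 4. P is now [[1, 2, 5], [3]].
Step i=4: Q has 4 at row 1, column 3; remove that cell from P, ejecting 5. So w(4) = 5. P is now [[1, 2], [3]].
Step i=3: Q has 3 at row 1, column 2; remove that cell from P, ejecting 2. So w(3) = 2. P is now [[1], [3]].
Step i=2: Q has 2 at row 2, column 1; remove 3 from row 2 of P and reverse-bump: 3 enters row 1 and ejects 1. So w(2) = 1. P is now [[3]].
Step i=1: Q has 1 at row 1, column 1; remove that cell from P, ejecting 3. So w(1) = 3. P is now [].

So w = 3 1 2 5 4.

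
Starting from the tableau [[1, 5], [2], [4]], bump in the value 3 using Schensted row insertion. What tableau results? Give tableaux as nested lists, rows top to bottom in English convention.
In row 1, 3 replaces 5 (the leftmost entry greater than 3); 5 is bumped to row 2. 5 is appended to row 2. The new tableau is [[1, 3], [2, 5], [4]].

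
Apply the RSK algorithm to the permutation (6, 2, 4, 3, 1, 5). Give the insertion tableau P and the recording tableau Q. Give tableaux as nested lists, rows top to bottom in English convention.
Insert each entry of the permutation into P by Schensted row insertion, recording in Q the position of each new cell.

Insert 6: appended to row 1. P = [[6]].
Insert 2: 2 bumps 6 from row 1; 6 starts row 2. P = [[2], [6]].
Insert 4: appended to row 1. P = [[2, 4], [6]].
Insert 3: 3 bumps 4 from row 1; 4 bumps 6 from row 2; 6 starts row 3. P = [[2, 3], [4], [6]].
Insert 1: 1 bumps 2 from row 1; 2 bumps 4 from row 2; 4 bumps 6 from row 3; 6 starts row 4. P = [[1, 3], [2], [4], [6]].
Insert 5: appended to row 1. P = [[1, 3, 5], [2], [4], [6]].

So P = [[1, 3, 5], [2], [4], [6]], Q = [[1, 3, 6], [2], [4], [5]].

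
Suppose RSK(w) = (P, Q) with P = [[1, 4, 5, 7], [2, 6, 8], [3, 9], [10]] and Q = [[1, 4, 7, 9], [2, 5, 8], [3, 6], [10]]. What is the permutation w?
3 2 1 10 6 4 9 5 8 7

Reverse the RSK construction: for i from n down to 1, find the cell of Q containing i, remove the entry at that cell from P, and reverse-bump it up through P; the value ejected from row 1 is w(i).

Step i=10: Q has 10 at row 4, column 1; remove 10 from row 4 of P and reverse-bump: 10 enters row 3 and ejects 9; 9 enters row 2 and ejects 8; 8 enters row 1 and ejects 7. So w(10) = 7. P is now [[1, 4, 5, 8], [2, 6, 9], [3, 10]].
Step i=9: Q has 9 at row 1, column 4; remove that cell from P, ejecting 8. So w(9) = 8. P is now [[1, 4, 5], [2, 6, 9], [3, 10]].
Step i=8: Q has 8 at row 2, column 3; remove 9 from row 2 of P and reverse-bump: 9 enters row 1 and ejects 5. So w(8) = 5. P is now [[1, 4, 9], [2, 6], [3, 10]].
Step i=7: Q has 7 at row 1, column 3; remove that cell from P, ejecting 9. So w(7) = 9. P is now [[1, 4], [2, 6], [3, 10]].
Step i=6: Q has 6 at row 3, column 2; remove 10 from row 3 of P and reverse-bump: 10 enters row 2 and ejects 6; 6 enters row 1 and ejects 4. So w(6) = 4. P is now [[1, 6], [2, 10], [3]].
Step i=5: Q has 5 at row 2, column 2; remove 10 from row 2 of P and reverse-bump: 10 enters row 1 and ejects 6. So w(5) = 6. P is now [[1, 10], [2], [3]].
Step i=4: Q has 4 at row 1, column 2; remove that cell from P, ejecting 10. So w(4) = 10. P is now [[1], [2], [3]].
Step i=3: Q has 3 at row 3, column 1; remove 3 from row 3 of P and reverse-bump: 3 enters row 2 and ejects 2; 2 enters row 1 and ejects 1. So w(3) = 1. P is now [[2], [3]].
Step i=2: Q has 2 at row 2, column 1; remove 3 from row 2 of P and reverse-bump: 3 enters row 1 and ejects 2. So w(2) = 2. P is now [[3]].
Step i=1: Q has 1 at row 1, column 1; remove that cell from P, ejecting 3. So w(1) = 3. P is now [].

So w = 3 2 1 10 6 4 9 5 8 7.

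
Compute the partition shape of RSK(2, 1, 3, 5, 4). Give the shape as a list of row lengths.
RSK row insertion gives P = [[1, 3, 4], [2, 5]], which has shape [3, 2].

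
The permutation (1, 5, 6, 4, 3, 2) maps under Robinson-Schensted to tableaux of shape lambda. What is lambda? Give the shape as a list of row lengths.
[3, 1, 1, 1]

RSK row insertion gives P = [[1, 2, 6], [3], [4], [5]], which has shape [3, 1, 1, 1].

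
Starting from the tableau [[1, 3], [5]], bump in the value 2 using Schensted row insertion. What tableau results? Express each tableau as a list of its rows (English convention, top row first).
[[1, 2], [3], [5]]

In row 1, 2 replaces 3 (the leftmost entry greater than 2); 3 is bumped to row 2. In row 2, 3 replaces 5 (the leftmost entry greater than 3); 5 is bumped to row 3. 5 starts a new row 3. The new tableau is [[1, 2], [3], [5]].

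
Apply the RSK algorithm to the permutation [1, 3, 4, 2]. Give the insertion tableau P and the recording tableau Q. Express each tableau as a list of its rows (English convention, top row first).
Insert each entry of the permutation into P by Schensted row insertion, recording in Q the position of each new cell.

After inserting 1: P = [[1]].
After inserting 3: P = [[1, 3]].
After inserting 4: P = [[1, 3, 4]].
After inserting 2: P = [[1, 2, 4], [3]].

So P = [[1, 2, 4], [3]], Q = [[1, 2, 3], [4]].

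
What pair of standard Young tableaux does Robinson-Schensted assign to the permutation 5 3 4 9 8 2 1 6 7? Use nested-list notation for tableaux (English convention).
P = [[1, 4, 6, 7], [2, 8], [3, 9], [5]], Q = [[1, 3, 4, 9], [2, 5], [6, 8], [7]]

Insert each entry of the permutation into P by Schensted row insertion, recording in Q the position of each new cell.

Insert 5: appended to row 1. P = [[5]].
Insert 3: 3 bumps 5 from row 1; 5 starts row 2. P = [[3], [5]].
Insert 4: appended to row 1. P = [[3, 4], [5]].
Insert 9: appended to row 1. P = [[3, 4, 9], [5]].
Insert 8: 8 bumps 9 from row 1; 9 appends to row 2. P = [[3, 4, 8], [5, 9]].
Insert 2: 2 bumps 3 from row 1; 3 bumps 5 from row 2; 5 starts row 3. P = [[2, 4, 8], [3, 9], [5]].
Insert 1: 1 bumps 2 from row 1; 2 bumps 3 from row 2; 3 bumps 5 from row 3; 5 starts row 4. P = [[1, 4, 8], [2, 9], [3], [5]].
Insert 6: 6 bumps 8 from row 1; 8 bumps 9 from row 2; 9 appends to row 3. P = [[1, 4, 6], [2, 8], [3, 9], [5]].
Insert 7: appended to row 1. P = [[1, 4, 6, 7], [2, 8], [3, 9], [5]].

So P = [[1, 4, 6, 7], [2, 8], [3, 9], [5]], Q = [[1, 3, 4, 9], [2, 5], [6, 8], [7]].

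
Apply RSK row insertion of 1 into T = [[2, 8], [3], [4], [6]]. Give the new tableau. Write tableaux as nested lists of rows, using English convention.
In row 1, 1 replaces 2 (the leftmost entry greater than 1); 2 is bumped to row 2. In row 2, 2 replaces 3 (the leftmost entry greater than 2); 3 is bumped to row 3. In row 3, 3 replaces 4 (the leftmost entry greater than 3); 4 is bumped to row 4. In row 4, 4 replaces 6 (the leftmost entry greater than 4); 6 is bumped to row 5. 6 starts a new row 5. The new tableau is [[1, 8], [2], [3], [4], [6]].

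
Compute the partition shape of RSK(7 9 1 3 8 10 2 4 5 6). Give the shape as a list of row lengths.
Row-insert each entry into an empty tableau.

After inserting 7: P = [[7]].
After inserting 9: P = [[7, 9]].
After inserting 1: P = [[1, 9], [7]].
After inserting 3: P = [[1, 3], [7, 9]].
After inserting 8: P = [[1, 3, 8], [7, 9]].
After inserting 10: P = [[1, 3, 8, 10], [7, 9]].
After inserting 2: P = [[1, 2, 8, 10], [3, 9], [7]].
After inserting 4: P = [[1, 2, 4, 10], [3, 8], [7, 9]].
After inserting 5: P = [[1, 2, 4, 5], [3, 8, 10], [7, 9]].
After inserting 6: P = [[1, 2, 4, 5, 6], [3, 8, 10], [7, 9]].

The final insertion tableau P = [[1, 2, 4, 5, 6], [3, 8, 10], [7, 9]] has shape [5, 3, 2].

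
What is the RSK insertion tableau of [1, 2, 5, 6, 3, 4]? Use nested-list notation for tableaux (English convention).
P = [[1, 2, 3, 4], [5, 6]]

Insert 1: appended to row 1. P = [[1]].
Insert 2: appended to row 1. P = [[1, 2]].
Insert 5: appended to row 1. P = [[1, 2, 5]].
Insert 6: appended to row 1. P = [[1, 2, 5, 6]].
Insert 3: 3 bumps 5 from row 1; 5 starts row 2. P = [[1, 2, 3, 6], [5]].
Insert 4: 4 bumps 6 from row 1; 6 appends to row 2. P = [[1, 2, 3, 4], [5, 6]].

So P = [[1, 2, 3, 4], [5, 6]].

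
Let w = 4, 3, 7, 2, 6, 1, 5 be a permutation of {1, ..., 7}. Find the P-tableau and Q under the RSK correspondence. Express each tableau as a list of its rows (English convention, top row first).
P = [[1, 5], [2, 6], [3, 7], [4]], Q = [[1, 3], [2, 5], [4, 7], [6]]

Insert each entry of the permutation into P by Schensted row insertion, recording in Q the position of each new cell.

Insert 4: appended to row 1. P = [[4]].
Insert 3: 3 bumps 4 from row 1; 4 starts row 2. P = [[3], [4]].
Insert 7: appended to row 1. P = [[3, 7], [4]].
Insert 2: 2 bumps 3 from row 1; 3 bumps 4 from row 2; 4 starts row 3. P = [[2, 7], [3], [4]].
Insert 6: 6 bumps 7 from row 1; 7 appends to row 2. P = [[2, 6], [3, 7], [4]].
Insert 1: 1 bumps 2 from row 1; 2 bumps 3 from row 2; 3 bumps 4 from row 3; 4 starts row 4. P = [[1, 6], [2, 7], [3], [4]].
Insert 5: 5 bumps 6 from row 1; 6 bumps 7 from row 2; 7 appends to row 3. P = [[1, 5], [2, 6], [3, 7], [4]].

So P = [[1, 5], [2, 6], [3, 7], [4]], Q = [[1, 3], [2, 5], [4, 7], [6]].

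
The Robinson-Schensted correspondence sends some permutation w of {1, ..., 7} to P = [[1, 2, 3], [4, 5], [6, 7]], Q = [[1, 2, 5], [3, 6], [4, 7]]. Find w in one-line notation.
Reverse the RSK construction: for i from n down to 1, find the cell of Q containing i, remove the entry at that cell from P, and reverse-bump it up through P; the value ejected from row 1 is w(i).

Step i=7: Q has 7 at row 3, column 2; remove 7 from row 3 of P and reverse-bump: 7 enters row 2 and ejects 5; 5 enters row 1 and ejects 3. So w(7) = 3. P is now [[1, 2, 5], [4, 7], [6]].
Step i=6: Q has 6 at row 2, column 2; remove 7 from row 2 of P and reverse-bump: 7 enters row 1 and ejects 5. So w(6) = 5. P is now [[1, 2, 7], [4], [6]].
Step i=5: Q has 5 at row 1, column 3; remove that cell from P, ejecting 7. So w(5) = 7. P is now [[1, 2], [4], [6]].
Step i=4: Q has 4 at row 3, column 1; remove 6 from row 3 of P and reverse-bump: 6 enters row 2 and ejects 4; 4 enters row 1 and ejects 2. So w(4) = 2. P is now [[1, 4], [6]].
Step i=3: Q has 3 at row 2, column 1; remove 6 from row 2 of P and reverse-bump: 6 enters row 1 and ejects 4. So w(3) = 4. P is now [[1, 6]].
Step i=2: Q has 2 at row 1, column 2; remove that cell from P, ejecting 6. So w(2) = 6. P is now [[1]].
Step i=1: Q has 1 at row 1, column 1; remove that cell from P, ejecting 1. So w(1) = 1. P is now [].

So w = 1 6 4 2 7 5 3.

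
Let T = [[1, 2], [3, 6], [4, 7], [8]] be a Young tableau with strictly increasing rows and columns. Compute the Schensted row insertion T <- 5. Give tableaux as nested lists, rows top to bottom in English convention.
[[1, 2, 5], [3, 6], [4, 7], [8]]

5 is larger than every entry of row 1, so it is appended to row 1. The new tableau is [[1, 2, 5], [3, 6], [4, 7], [8]].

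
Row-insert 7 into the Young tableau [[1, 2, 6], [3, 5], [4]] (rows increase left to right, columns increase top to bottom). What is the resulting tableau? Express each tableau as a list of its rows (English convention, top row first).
[[1, 2, 6, 7], [3, 5], [4]]

7 is larger than every entry of row 1, so it is appended to row 1. The new tableau is [[1, 2, 6, 7], [3, 5], [4]].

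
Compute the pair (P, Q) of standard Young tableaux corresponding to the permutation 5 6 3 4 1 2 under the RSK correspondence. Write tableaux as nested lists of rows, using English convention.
P = [[1, 2], [3, 4], [5, 6]], Q = [[1, 2], [3, 4], [5, 6]]

Insert each entry of the permutation into P by Schensted row insertion, recording in Q the position of each new cell.

Insert 5: appended to row 1. P = [[5]], Q = [[1]].
Insert 6: appended to row 1. P = [[5, 6]], Q = [[1, 2]].
Insert 3: 3 bumps 5 from row 1; 5 starts row 2. P = [[3, 6], [5]], Q = [[1, 2], [3]].
Insert 4: 4 bumps 6 from row 1; 6 appends to row 2. P = [[3, 4], [5, 6]], Q = [[1, 2], [3, 4]].
Insert 1: 1 bumps 3 from row 1; 3 bumps 5 from row 2; 5 starts row 3. P = [[1, 4], [3, 6], [5]], Q = [[1, 2], [3, 4], [5]].
Insert 2: 2 bumps 4 from row 1; 4 bumps 6 from row 2; 6 appends to row 3. P = [[1, 2], [3, 4], [5, 6]], Q = [[1, 2], [3, 4], [5, 6]].

So P = [[1, 2], [3, 4], [5, 6]], Q = [[1, 2], [3, 4], [5, 6]].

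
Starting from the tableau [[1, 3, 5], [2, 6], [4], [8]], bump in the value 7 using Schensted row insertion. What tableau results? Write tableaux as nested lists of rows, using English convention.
[[1, 3, 5, 7], [2, 6], [4], [8]]

7 is larger than every entry of row 1, so it is appended to row 1. The new tableau is [[1, 3, 5, 7], [2, 6], [4], [8]].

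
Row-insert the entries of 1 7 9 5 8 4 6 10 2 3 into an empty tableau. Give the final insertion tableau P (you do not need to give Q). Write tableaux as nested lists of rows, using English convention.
P = [[1, 2, 3, 10], [4, 6], [5, 8], [7, 9]]

Insert 1: appended to row 1. P = [[1]].
Insert 7: appended to row 1. P = [[1, 7]].
Insert 9: appended to row 1. P = [[1, 7, 9]].
Insert 5: 5 bumps 7 from row 1; 7 starts row 2. P = [[1, 5, 9], [7]].
Insert 8: 8 bumps 9 from row 1; 9 appends to row 2. P = [[1, 5, 8], [7, 9]].
Insert 4: 4 bumps 5 from row 1; 5 bumps 7 from row 2; 7 starts row 3. P = [[1, 4, 8], [5, 9], [7]].
Insert 6: 6 bumps 8 from row 1; 8 bumps 9 from row 2; 9 appends to row 3. P = [[1, 4, 6], [5, 8], [7, 9]].
Insert 10: appended to row 1. P = [[1, 4, 6, 10], [5, 8], [7, 9]].
Insert 2: 2 bumps 4 from row 1; 4 bumps 5 from row 2; 5 bumps 7 from row 3; 7 starts row 4. P = [[1, 2, 6, 10], [4, 8], [5, 9], [7]].
Insert 3: 3 bumps 6 from row 1; 6 bumps 8 from row 2; 8 bumps 9 from row 3; 9 appends to row 4. P = [[1, 2, 3, 10], [4, 6], [5, 8], [7, 9]].

So P = [[1, 2, 3, 10], [4, 6], [5, 8], [7, 9]].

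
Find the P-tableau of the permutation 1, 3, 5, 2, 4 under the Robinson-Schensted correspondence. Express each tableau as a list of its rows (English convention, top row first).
P = [[1, 2, 4], [3, 5]]

Insert 1: appended to row 1. P = [[1]].
Insert 3: appended to row 1. P = [[1, 3]].
Insert 5: appended to row 1. P = [[1, 3, 5]].
Insert 2: 2 bumps 3 from row 1; 3 starts row 2. P = [[1, 2, 5], [3]].
Insert 4: 4 bumps 5 from row 1; 5 appends to row 2. P = [[1, 2, 4], [3, 5]].

So P = [[1, 2, 4], [3, 5]].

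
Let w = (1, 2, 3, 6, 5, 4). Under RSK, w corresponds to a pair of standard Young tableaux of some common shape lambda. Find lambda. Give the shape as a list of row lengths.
Row-insert each entry into an empty tableau.

After inserting 1: P = [[1]].
After inserting 2: P = [[1, 2]].
After inserting 3: P = [[1, 2, 3]].
After inserting 6: P = [[1, 2, 3, 6]].
After inserting 5: P = [[1, 2, 3, 5], [6]].
After inserting 4: P = [[1, 2, 3, 4], [5], [6]].

The final insertion tableau P = [[1, 2, 3, 4], [5], [6]] has shape [4, 1, 1].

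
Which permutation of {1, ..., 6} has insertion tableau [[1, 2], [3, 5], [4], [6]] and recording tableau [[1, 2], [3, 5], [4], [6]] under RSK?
Reverse the RSK construction: for i from n down to 1, find the cell of Q containing i, remove the entry at that cell from P, and reverse-bump it up through P; the value ejected from row 1 is w(i).

Step i=6: Q has 6 at row 4, column 1; remove 6 from row 4 of P and reverse-bump: 6 enters row 3 and ejects 4; 4 enters row 2 and ejects 3; 3 enters row 1 and ejects 2. So w(6) = 2. P is now [[1, 3], [4, 5], [6]].
Step i=5: Q has 5 at row 2, column 2; remove 5 from row 2 of P and reverse-bump: 5 enters row 1 and ejects 3. So w(5) = 3. P is now [[1, 5], [4], [6]].
Step i=4: Q has 4 at row 3, column 1; remove 6 from row 3 of P and reverse-bump: 6 enters row 2 and ejects 4; 4 enters row 1 and ejects 1. So w(4) = 1. P is now [[4, 5], [6]].
Step i=3: Q has 3 at row 2, column 1; remove 6 from row 2 of P and reverse-bump: 6 enters row 1 and ejects 5. So w(3) = 5. P is now [[4, 6]].
Step i=2: Q has 2 at row 1, column 2; remove that cell from P, ejecting 6. So w(2) = 6. P is now [[4]].
Step i=1: Q has 1 at row 1, column 1; remove that cell from P, ejecting 4. So w(1) = 4. P is now [].

So w = 4 6 5 1 3 2.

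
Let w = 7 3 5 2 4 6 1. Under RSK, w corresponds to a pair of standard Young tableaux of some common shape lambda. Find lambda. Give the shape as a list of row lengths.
[3, 2, 1, 1]

Row-insert each entry into an empty tableau.

After inserting 7: P = [[7]].
After inserting 3: P = [[3], [7]].
After inserting 5: P = [[3, 5], [7]].
After inserting 2: P = [[2, 5], [3], [7]].
After inserting 4: P = [[2, 4], [3, 5], [7]].
After inserting 6: P = [[2, 4, 6], [3, 5], [7]].
After inserting 1: P = [[1, 4, 6], [2, 5], [3], [7]].

The final insertion tableau P = [[1, 4, 6], [2, 5], [3], [7]] has shape [3, 2, 1, 1].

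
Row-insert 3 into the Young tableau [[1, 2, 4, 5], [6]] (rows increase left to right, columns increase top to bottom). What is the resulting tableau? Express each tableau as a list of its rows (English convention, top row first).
In row 1, 3 replaces 4 (the leftmost entry greater than 3); 4 is bumped to row 2. In row 2, 4 replaces 6 (the leftmost entry greater than 4); 6 is bumped to row 3. 6 starts a new row 3. The new tableau is [[1, 2, 3, 5], [4], [6]].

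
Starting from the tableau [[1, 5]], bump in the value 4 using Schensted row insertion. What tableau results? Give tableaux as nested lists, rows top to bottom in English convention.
In row 1, 4 replaces 5 (the leftmost entry greater than 4); 5 is bumped to row 2. 5 starts a new row 2. The new tableau is [[1, 4], [5]].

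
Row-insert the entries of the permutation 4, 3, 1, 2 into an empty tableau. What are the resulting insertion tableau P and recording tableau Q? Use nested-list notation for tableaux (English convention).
Insert each entry of the permutation into P by Schensted row insertion, recording in Q the position of each new cell.

Insert 4: appended to row 1. P = [[4]], Q = [[1]].
Insert 3: 3 bumps 4 from row 1; 4 starts row 2. P = [[3], [4]], Q = [[1], [2]].
Insert 1: 1 bumps 3 from row 1; 3 bumps 4 from row 2; 4 starts row 3. P = [[1], [3], [4]], Q = [[1], [2], [3]].
Insert 2: appended to row 1. P = [[1, 2], [3], [4]], Q = [[1, 4], [2], [3]].

So P = [[1, 2], [3], [4]], Q = [[1, 4], [2], [3]].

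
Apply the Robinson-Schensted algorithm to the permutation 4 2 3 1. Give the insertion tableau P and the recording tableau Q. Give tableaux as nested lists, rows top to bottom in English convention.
Insert each entry of the permutation into P by Schensted row insertion, recording in Q the position of each new cell.

Insert 4: appended to row 1. P = [[4]], Q = [[1]].
Insert 2: 2 bumps 4 from row 1; 4 starts row 2. P = [[2], [4]], Q = [[1], [2]].
Insert 3: appended to row 1. P = [[2, 3], [4]], Q = [[1, 3], [2]].
Insert 1: 1 bumps 2 from row 1; 2 bumps 4 from row 2; 4 starts row 3. P = [[1, 3], [2], [4]], Q = [[1, 3], [2], [4]].

So P = [[1, 3], [2], [4]], Q = [[1, 3], [2], [4]].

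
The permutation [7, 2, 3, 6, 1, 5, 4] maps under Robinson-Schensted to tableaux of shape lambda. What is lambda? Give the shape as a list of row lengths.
RSK row insertion gives P = [[1, 3, 4], [2, 5], [6], [7]], which has shape [3, 2, 1, 1].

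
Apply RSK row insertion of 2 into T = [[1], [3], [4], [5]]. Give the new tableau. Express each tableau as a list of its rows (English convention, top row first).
2 is larger than every entry of row 1, so it is appended to row 1. The new tableau is [[1, 2], [3], [4], [5]].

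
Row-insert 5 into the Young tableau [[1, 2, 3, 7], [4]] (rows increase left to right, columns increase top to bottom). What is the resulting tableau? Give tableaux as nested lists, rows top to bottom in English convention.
In row 1, 5 replaces 7 (the leftmost entry greater than 5); 7 is bumped to row 2. 7 is appended to row 2. The new tableau is [[1, 2, 3, 5], [4, 7]].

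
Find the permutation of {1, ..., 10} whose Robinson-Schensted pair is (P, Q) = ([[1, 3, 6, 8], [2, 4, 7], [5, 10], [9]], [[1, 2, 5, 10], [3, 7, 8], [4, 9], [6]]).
2 9 5 4 10 1 3 7 6 8

Reverse the RSK construction: for i from n down to 1, find the cell of Q containing i, remove the entry at that cell from P, and reverse-bump it up through P; the value ejected from row 1 is w(i).

Step i=10: Q has 10 at row 1, column 4; remove that cell from P, ejecting 8. So w(10) = 8. P is now [[1, 3, 6], [2, 4, 7], [5, 10], [9]].
Step i=9: Q has 9 at row 3, column 2; remove 10 from row 3 of P and reverse-bump: 10 enters row 2 and ejects 7; 7 enters row 1 and ejects 6. So w(9) = 6. P is now [[1, 3, 7], [2, 4, 10], [5], [9]].
Step i=8: Q has 8 at row 2, column 3; remove 10 from row 2 of P and reverse-bump: 10 enters row 1 and ejects 7. So w(8) = 7. P is now [[1, 3, 10], [2, 4], [5], [9]].
Step i=7: Q has 7 at row 2, column 2; remove 4 from row 2 of P and reverse-bump: 4 enters row 1 and ejects 3. So w(7) = 3. P is now [[1, 4, 10], [2], [5], [9]].
Step i=6: Q has 6 at row 4, column 1; remove 9 from row 4 of P and reverse-bump: 9 enters row 3 and ejects 5; 5 enters row 2 and ejects 2; 2 enters row 1 and ejects 1. So w(6) = 1. P is now [[2, 4, 10], [5], [9]].
Step i=5: Q has 5 at row 1, column 3; remove that cell from P, ejecting 10. So w(5) = 10. P is now [[2, 4], [5], [9]].
Step i=4: Q has 4 at row 3, column 1; remove 9 from row 3 of P and reverse-bump: 9 enters row 2 and ejects 5; 5 enters row 1 and ejects 4. So w(4) = 4. P is now [[2, 5], [9]].
Step i=3: Q has 3 at row 2, column 1; remove 9 from row 2 of P and reverse-bump: 9 enters row 1 and ejects 5. So w(3) = 5. P is now [[2, 9]].
Step i=2: Q has 2 at row 1, column 2; remove that cell from P, ejecting 9. So w(2) = 9. P is now [[2]].
Step i=1: Q has 1 at row 1, column 1; remove that cell from P, ejecting 2. So w(1) = 2. P is now [].

So w = 2 9 5 4 10 1 3 7 6 8.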